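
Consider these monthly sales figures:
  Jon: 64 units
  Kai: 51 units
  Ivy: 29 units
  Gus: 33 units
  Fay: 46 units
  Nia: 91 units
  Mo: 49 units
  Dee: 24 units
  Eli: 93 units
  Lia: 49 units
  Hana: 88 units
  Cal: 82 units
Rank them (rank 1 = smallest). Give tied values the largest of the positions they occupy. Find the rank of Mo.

6

Sorted (ascending): 24, 29, 33, 46, 49, 49, 51, 64, 82, 88, 91, 93
The 2 values of 49 occupy positions 5–6 → each gets rank 6.
Mo has value 49 units → rank 6.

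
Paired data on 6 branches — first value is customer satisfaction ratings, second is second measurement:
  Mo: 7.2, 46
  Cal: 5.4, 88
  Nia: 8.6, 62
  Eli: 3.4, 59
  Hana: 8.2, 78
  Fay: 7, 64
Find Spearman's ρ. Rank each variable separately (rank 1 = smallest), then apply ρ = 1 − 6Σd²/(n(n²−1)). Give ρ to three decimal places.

Ranks of variable 1: 4, 2, 6, 1, 5, 3
Ranks of variable 2: 1, 6, 3, 2, 5, 4
d = r₁ − r₂: 3, -4, 3, -1, 0, -1
d²: 9, 16, 9, 1, 0, 1; Σd² = 36
ρ = 1 − 6·36/(6·35) = 1 − 216/210 = -0.029

-0.029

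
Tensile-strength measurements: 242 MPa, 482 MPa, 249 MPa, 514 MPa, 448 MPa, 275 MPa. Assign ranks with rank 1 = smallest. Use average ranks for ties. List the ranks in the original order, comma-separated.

Sorted (ascending): 242, 249, 275, 448, 482, 514
No ties — each value takes its position as its rank.

1, 5, 2, 6, 4, 3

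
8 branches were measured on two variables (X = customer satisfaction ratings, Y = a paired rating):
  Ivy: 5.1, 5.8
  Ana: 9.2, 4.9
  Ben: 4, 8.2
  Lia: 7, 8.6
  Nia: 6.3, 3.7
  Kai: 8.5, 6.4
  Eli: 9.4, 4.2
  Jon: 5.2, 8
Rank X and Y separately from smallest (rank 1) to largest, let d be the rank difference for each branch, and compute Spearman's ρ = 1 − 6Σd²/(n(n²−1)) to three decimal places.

Ranks of variable 1: 2, 7, 1, 5, 4, 6, 8, 3
Ranks of variable 2: 4, 3, 7, 8, 1, 5, 2, 6
d = r₁ − r₂: -2, 4, -6, -3, 3, 1, 6, -3
d²: 4, 16, 36, 9, 9, 1, 36, 9; Σd² = 120
ρ = 1 − 6·120/(8·63) = 1 − 720/504 = -0.429

-0.429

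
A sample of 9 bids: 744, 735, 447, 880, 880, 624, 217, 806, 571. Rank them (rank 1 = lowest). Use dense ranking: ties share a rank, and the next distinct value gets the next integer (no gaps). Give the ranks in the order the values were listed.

6, 5, 2, 8, 8, 4, 1, 7, 3

Sorted (ascending): 217, 447, 571, 624, 735, 744, 806, 880, 880
The 2 values of 880 share dense rank 8.
Remaining distinct values take the next consecutive integers.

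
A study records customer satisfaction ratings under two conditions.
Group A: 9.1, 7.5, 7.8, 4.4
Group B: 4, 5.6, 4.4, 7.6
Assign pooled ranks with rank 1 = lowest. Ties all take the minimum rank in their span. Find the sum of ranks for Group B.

13

Sorted (ascending): 4, 4.4, 4.4, 5.6, 7.5, 7.6, 7.8, 9.1
The 2 values of 4.4 occupy positions 2–3 → each gets rank 2.
Group B values → pooled ranks: 4→1, 5.6→4, 4.4→2, 7.6→6
Rank sum = 1 + 4 + 2 + 6 = 13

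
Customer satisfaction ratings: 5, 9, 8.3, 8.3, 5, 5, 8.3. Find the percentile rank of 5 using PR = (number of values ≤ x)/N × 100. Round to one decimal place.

42.9

N = 7.
Strictly below 5: 0. Equal to 5: 3.
PR = 3/7 × 100 = 42.9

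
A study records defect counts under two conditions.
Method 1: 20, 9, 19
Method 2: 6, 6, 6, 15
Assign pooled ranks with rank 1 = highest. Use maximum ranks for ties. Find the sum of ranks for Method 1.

7

Sorted (descending): 20, 19, 15, 9, 6, 6, 6
The 3 values of 6 occupy positions 5–7 → each gets rank 7.
Method 1 values → pooled ranks: 20→1, 9→4, 19→2
Rank sum = 1 + 4 + 2 = 7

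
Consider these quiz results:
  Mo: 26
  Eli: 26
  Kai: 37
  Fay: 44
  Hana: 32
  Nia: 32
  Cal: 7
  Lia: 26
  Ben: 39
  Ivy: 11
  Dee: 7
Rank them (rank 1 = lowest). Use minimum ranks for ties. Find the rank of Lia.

Sorted (ascending): 7, 7, 11, 26, 26, 26, 32, 32, 37, 39, 44
The 2 values of 7 occupy positions 1–2 → each gets rank 1.
The 3 values of 26 occupy positions 4–6 → each gets rank 4.
The 2 values of 32 occupy positions 7–8 → each gets rank 7.
Lia has value 26 → rank 4.

4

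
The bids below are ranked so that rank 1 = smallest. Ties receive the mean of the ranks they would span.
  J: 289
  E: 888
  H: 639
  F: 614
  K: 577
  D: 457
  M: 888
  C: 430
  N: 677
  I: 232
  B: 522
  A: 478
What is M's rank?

Sorted (ascending): 232, 289, 430, 457, 478, 522, 577, 614, 639, 677, 888, 888
The 2 values of 888 occupy positions 11–12 → average rank (11+12)/2 = 11.5.
M has value 888 → rank 11.5.

11.5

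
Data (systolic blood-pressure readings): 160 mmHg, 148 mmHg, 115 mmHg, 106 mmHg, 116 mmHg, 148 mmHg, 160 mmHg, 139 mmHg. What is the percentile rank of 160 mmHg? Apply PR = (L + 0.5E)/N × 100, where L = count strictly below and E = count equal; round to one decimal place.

N = 8.
Strictly below 160: 6. Equal to 160: 2.
PR = (6 + 0.5·2)/8 × 100 = 87.5

87.5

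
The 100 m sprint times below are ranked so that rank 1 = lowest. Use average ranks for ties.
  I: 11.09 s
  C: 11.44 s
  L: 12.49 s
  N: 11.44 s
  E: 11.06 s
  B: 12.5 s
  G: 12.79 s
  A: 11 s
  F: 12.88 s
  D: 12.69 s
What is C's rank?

4.5

Sorted (ascending): 11, 11.06, 11.09, 11.44, 11.44, 12.49, 12.5, 12.69, 12.79, 12.88
The 2 values of 11.44 occupy positions 4–5 → average rank (4+5)/2 = 4.5.
C has value 11.44 s → rank 4.5.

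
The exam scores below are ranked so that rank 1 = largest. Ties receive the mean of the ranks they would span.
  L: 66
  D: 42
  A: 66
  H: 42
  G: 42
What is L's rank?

1.5

Sorted (descending): 66, 66, 42, 42, 42
The 2 values of 66 occupy positions 1–2 → average rank (1+2)/2 = 1.5.
The 3 values of 42 occupy positions 3–5 → average rank 4.
L has value 66 → rank 1.5.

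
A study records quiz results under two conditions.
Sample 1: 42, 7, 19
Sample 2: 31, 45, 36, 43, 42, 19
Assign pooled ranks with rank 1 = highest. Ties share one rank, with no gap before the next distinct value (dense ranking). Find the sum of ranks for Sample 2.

21

Sorted (descending): 45, 43, 42, 42, 36, 31, 19, 19, 7
The 2 values of 42 share dense rank 3.
The 2 values of 19 share dense rank 6.
Remaining distinct values take the next consecutive integers.
Sample 2 values → pooled ranks: 31→5, 45→1, 36→4, 43→2, 42→3, 19→6
Rank sum = 5 + 1 + 4 + 2 + 3 + 6 = 21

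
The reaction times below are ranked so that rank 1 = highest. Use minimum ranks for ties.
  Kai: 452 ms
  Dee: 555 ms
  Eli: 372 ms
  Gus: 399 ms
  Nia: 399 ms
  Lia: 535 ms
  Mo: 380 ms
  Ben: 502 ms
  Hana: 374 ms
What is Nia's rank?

5

Sorted (descending): 555, 535, 502, 452, 399, 399, 380, 374, 372
The 2 values of 399 occupy positions 5–6 → each gets rank 5.
Nia has value 399 ms → rank 5.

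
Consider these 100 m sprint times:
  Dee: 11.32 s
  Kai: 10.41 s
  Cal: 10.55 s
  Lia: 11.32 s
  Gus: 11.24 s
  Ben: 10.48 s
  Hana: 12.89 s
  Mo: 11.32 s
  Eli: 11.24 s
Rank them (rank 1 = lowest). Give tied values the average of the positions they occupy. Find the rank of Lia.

7

Sorted (ascending): 10.41, 10.48, 10.55, 11.24, 11.24, 11.32, 11.32, 11.32, 12.89
The 2 values of 11.24 occupy positions 4–5 → average rank (4+5)/2 = 4.5.
The 3 values of 11.32 occupy positions 6–8 → average rank 7.
Lia has value 11.32 s → rank 7.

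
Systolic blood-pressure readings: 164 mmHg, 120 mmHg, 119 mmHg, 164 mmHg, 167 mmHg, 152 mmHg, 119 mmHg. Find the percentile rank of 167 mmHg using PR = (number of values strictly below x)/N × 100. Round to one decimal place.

85.7

N = 7.
Strictly below 167: 6. Equal to 167: 1.
PR = 6/7 × 100 = 85.7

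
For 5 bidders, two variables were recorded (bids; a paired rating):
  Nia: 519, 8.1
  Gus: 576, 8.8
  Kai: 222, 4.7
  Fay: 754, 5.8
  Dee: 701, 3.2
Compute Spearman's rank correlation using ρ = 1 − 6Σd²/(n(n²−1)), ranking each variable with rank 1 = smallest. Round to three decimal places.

Ranks of variable 1: 2, 3, 1, 5, 4
Ranks of variable 2: 4, 5, 2, 3, 1
d = r₁ − r₂: -2, -2, -1, 2, 3
d²: 4, 4, 1, 4, 9; Σd² = 22
ρ = 1 − 6·22/(5·24) = 1 − 132/120 = -0.100

-0.100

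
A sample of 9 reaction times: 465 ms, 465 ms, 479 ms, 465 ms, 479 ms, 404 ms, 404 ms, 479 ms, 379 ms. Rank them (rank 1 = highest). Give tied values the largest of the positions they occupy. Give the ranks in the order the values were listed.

6, 6, 3, 6, 3, 8, 8, 3, 9

Sorted (descending): 479, 479, 479, 465, 465, 465, 404, 404, 379
The 3 values of 479 occupy positions 1–3 → each gets rank 3.
The 3 values of 465 occupy positions 4–6 → each gets rank 6.
The 2 values of 404 occupy positions 7–8 → each gets rank 8.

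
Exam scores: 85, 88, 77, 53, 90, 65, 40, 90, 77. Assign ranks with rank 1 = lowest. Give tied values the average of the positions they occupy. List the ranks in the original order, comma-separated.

6, 7, 4.5, 2, 8.5, 3, 1, 8.5, 4.5

Sorted (ascending): 40, 53, 65, 77, 77, 85, 88, 90, 90
The 2 values of 77 occupy positions 4–5 → average rank (4+5)/2 = 4.5.
The 2 values of 90 occupy positions 8–9 → average rank (8+9)/2 = 8.5.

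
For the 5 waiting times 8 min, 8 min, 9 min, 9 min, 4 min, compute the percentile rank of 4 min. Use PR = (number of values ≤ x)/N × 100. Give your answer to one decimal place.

20.0

N = 5.
Strictly below 4: 0. Equal to 4: 1.
PR = 1/5 × 100 = 20.0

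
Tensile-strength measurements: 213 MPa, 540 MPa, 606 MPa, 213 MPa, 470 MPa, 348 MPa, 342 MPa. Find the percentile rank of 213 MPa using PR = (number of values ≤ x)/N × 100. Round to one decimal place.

N = 7.
Strictly below 213: 0. Equal to 213: 2.
PR = 2/7 × 100 = 28.6

28.6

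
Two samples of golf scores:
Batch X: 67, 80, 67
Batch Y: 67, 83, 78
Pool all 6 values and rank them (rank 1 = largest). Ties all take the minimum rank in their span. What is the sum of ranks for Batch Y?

8

Sorted (descending): 83, 80, 78, 67, 67, 67
The 3 values of 67 occupy positions 4–6 → each gets rank 4.
Batch Y values → pooled ranks: 67→4, 83→1, 78→3
Rank sum = 4 + 1 + 3 = 8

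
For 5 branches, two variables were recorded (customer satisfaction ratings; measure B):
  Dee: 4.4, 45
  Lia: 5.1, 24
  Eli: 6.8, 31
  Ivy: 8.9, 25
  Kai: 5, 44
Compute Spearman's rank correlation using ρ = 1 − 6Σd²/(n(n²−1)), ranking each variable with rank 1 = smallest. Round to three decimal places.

Ranks of variable 1: 1, 3, 4, 5, 2
Ranks of variable 2: 5, 1, 3, 2, 4
d = r₁ − r₂: -4, 2, 1, 3, -2
d²: 16, 4, 1, 9, 4; Σd² = 34
ρ = 1 − 6·34/(5·24) = 1 − 204/120 = -0.700

-0.700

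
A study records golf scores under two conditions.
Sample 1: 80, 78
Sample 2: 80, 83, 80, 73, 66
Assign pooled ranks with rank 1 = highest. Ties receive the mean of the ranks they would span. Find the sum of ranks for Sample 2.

Sorted (descending): 83, 80, 80, 80, 78, 73, 66
The 3 values of 80 occupy positions 2–4 → average rank 3.
Sample 2 values → pooled ranks: 80→3, 83→1, 80→3, 73→6, 66→7
Rank sum = 3 + 1 + 3 + 6 + 7 = 20

20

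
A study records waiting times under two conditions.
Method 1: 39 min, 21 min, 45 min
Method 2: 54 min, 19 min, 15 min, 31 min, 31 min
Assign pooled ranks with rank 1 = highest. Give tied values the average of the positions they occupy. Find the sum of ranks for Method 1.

Sorted (descending): 54, 45, 39, 31, 31, 21, 19, 15
The 2 values of 31 occupy positions 4–5 → average rank (4+5)/2 = 4.5.
Method 1 values → pooled ranks: 39→3, 21→6, 45→2
Rank sum = 3 + 6 + 2 = 11

11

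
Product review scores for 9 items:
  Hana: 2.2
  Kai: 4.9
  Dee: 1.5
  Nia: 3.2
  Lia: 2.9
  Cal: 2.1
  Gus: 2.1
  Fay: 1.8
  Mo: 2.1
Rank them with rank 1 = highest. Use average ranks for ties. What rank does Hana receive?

Sorted (descending): 4.9, 3.2, 2.9, 2.2, 2.1, 2.1, 2.1, 1.8, 1.5
The 3 values of 2.1 occupy positions 5–7 → average rank 6.
Hana has value 2.2 → rank 4.

4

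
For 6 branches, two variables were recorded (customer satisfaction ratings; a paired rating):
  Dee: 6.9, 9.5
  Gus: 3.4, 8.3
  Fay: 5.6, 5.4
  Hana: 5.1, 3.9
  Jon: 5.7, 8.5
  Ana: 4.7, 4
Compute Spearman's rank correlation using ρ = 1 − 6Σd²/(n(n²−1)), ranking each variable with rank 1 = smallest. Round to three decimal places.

Ranks of variable 1: 6, 1, 4, 3, 5, 2
Ranks of variable 2: 6, 4, 3, 1, 5, 2
d = r₁ − r₂: 0, -3, 1, 2, 0, 0
d²: 0, 9, 1, 4, 0, 0; Σd² = 14
ρ = 1 − 6·14/(6·35) = 1 − 84/210 = 0.600

0.600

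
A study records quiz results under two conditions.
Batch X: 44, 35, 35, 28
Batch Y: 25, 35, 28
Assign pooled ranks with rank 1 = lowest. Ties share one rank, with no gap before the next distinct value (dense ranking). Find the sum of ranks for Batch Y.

Sorted (ascending): 25, 28, 28, 35, 35, 35, 44
The 2 values of 28 share dense rank 2.
The 3 values of 35 share dense rank 3.
Remaining distinct values take the next consecutive integers.
Batch Y values → pooled ranks: 25→1, 35→3, 28→2
Rank sum = 1 + 3 + 2 = 6

6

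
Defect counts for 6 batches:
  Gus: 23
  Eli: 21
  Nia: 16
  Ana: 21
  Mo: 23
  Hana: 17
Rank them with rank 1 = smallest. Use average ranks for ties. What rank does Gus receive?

Sorted (ascending): 16, 17, 21, 21, 23, 23
The 2 values of 21 occupy positions 3–4 → average rank (3+4)/2 = 3.5.
The 2 values of 23 occupy positions 5–6 → average rank (5+6)/2 = 5.5.
Gus has value 23 → rank 5.5.

5.5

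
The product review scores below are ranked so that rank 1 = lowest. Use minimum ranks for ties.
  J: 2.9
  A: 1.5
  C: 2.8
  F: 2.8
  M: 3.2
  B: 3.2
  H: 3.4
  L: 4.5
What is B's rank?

5

Sorted (ascending): 1.5, 2.8, 2.8, 2.9, 3.2, 3.2, 3.4, 4.5
The 2 values of 2.8 occupy positions 2–3 → each gets rank 2.
The 2 values of 3.2 occupy positions 5–6 → each gets rank 5.
B has value 3.2 → rank 5.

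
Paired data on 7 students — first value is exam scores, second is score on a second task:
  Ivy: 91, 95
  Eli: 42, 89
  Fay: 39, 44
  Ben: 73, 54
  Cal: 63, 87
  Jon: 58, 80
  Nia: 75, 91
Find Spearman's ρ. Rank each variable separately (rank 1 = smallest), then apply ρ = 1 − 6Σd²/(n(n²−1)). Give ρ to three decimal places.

0.679

Ranks of variable 1: 7, 2, 1, 5, 4, 3, 6
Ranks of variable 2: 7, 5, 1, 2, 4, 3, 6
d = r₁ − r₂: 0, -3, 0, 3, 0, 0, 0
d²: 0, 9, 0, 9, 0, 0, 0; Σd² = 18
ρ = 1 − 6·18/(7·48) = 1 − 108/336 = 0.679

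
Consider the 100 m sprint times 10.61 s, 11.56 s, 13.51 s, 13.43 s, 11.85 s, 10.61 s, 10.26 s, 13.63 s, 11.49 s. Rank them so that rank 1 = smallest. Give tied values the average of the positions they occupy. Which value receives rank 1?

Sorted (ascending): 10.26, 10.61, 10.61, 11.49, 11.56, 11.85, 13.43, 13.51, 13.63
The 2 values of 10.61 occupy positions 2–3 → average rank (2+3)/2 = 2.5.
Rank 1 → value 10.26.

10.26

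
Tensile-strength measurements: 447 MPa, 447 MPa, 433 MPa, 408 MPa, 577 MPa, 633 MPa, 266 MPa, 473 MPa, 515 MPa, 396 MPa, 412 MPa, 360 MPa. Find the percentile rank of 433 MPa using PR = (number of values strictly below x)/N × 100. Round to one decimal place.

41.7

N = 12.
Strictly below 433: 5. Equal to 433: 1.
PR = 5/12 × 100 = 41.7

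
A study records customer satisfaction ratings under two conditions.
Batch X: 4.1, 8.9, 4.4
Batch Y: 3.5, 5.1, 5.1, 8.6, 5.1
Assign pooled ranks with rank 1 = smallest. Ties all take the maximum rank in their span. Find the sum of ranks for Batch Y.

26

Sorted (ascending): 3.5, 4.1, 4.4, 5.1, 5.1, 5.1, 8.6, 8.9
The 3 values of 5.1 occupy positions 4–6 → each gets rank 6.
Batch Y values → pooled ranks: 3.5→1, 5.1→6, 5.1→6, 8.6→7, 5.1→6
Rank sum = 1 + 6 + 6 + 7 + 6 = 26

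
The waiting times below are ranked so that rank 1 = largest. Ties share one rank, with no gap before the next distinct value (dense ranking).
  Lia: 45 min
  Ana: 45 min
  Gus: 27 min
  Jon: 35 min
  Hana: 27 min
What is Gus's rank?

3

Sorted (descending): 45, 45, 35, 27, 27
The 2 values of 45 share dense rank 1.
The 2 values of 27 share dense rank 3.
Remaining distinct values take the next consecutive integers.
Gus has value 27 min → rank 3.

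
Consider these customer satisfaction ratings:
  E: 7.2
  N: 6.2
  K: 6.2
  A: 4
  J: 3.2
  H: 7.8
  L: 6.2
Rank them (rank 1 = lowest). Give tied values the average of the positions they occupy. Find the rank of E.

Sorted (ascending): 3.2, 4, 6.2, 6.2, 6.2, 7.2, 7.8
The 3 values of 6.2 occupy positions 3–5 → average rank 4.
E has value 7.2 → rank 6.

6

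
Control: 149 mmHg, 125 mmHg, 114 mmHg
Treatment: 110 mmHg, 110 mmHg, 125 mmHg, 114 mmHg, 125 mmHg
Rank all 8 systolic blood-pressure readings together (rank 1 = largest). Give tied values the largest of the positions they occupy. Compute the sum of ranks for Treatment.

30

Sorted (descending): 149, 125, 125, 125, 114, 114, 110, 110
The 3 values of 125 occupy positions 2–4 → each gets rank 4.
The 2 values of 114 occupy positions 5–6 → each gets rank 6.
The 2 values of 110 occupy positions 7–8 → each gets rank 8.
Treatment values → pooled ranks: 110→8, 110→8, 125→4, 114→6, 125→4
Rank sum = 8 + 8 + 4 + 6 + 4 = 30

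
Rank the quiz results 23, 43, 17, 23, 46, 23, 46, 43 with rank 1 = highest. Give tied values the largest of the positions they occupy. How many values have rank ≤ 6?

Sorted (descending): 46, 46, 43, 43, 23, 23, 23, 17
The 2 values of 46 occupy positions 1–2 → each gets rank 2.
The 2 values of 43 occupy positions 3–4 → each gets rank 4.
The 3 values of 23 occupy positions 5–7 → each gets rank 7.
Ranks ≤ 6: {2, 2, 4, 4} → 4 values.

4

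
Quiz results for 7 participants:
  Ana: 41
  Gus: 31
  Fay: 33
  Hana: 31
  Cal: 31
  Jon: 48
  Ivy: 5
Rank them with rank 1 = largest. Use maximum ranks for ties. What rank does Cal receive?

Sorted (descending): 48, 41, 33, 31, 31, 31, 5
The 3 values of 31 occupy positions 4–6 → each gets rank 6.
Cal has value 31 → rank 6.

6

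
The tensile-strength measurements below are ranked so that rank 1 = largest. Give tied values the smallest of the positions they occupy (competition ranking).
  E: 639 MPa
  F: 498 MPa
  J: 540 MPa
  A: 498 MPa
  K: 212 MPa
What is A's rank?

Sorted (descending): 639, 540, 498, 498, 212
The 2 values of 498 occupy positions 3–4 → each gets rank 3.
A has value 498 MPa → rank 3.

3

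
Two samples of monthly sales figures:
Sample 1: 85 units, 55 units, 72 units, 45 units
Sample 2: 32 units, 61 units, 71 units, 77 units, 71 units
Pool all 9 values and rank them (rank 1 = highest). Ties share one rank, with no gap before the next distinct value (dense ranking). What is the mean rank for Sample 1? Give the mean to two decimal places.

4.25

Sorted (descending): 85, 77, 72, 71, 71, 61, 55, 45, 32
The 2 values of 71 share dense rank 4.
Remaining distinct values take the next consecutive integers.
Sample 1 values → pooled ranks: 85→1, 55→6, 72→3, 45→7
Mean rank = (1 + 6 + 3 + 7) / 4 = 4.25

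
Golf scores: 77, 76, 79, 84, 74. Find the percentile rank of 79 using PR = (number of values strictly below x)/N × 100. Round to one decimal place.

N = 5.
Strictly below 79: 3. Equal to 79: 1.
PR = 3/5 × 100 = 60.0

60.0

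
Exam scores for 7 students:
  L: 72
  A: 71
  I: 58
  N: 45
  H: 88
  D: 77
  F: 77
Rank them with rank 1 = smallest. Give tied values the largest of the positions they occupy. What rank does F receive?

6

Sorted (ascending): 45, 58, 71, 72, 77, 77, 88
The 2 values of 77 occupy positions 5–6 → each gets rank 6.
F has value 77 → rank 6.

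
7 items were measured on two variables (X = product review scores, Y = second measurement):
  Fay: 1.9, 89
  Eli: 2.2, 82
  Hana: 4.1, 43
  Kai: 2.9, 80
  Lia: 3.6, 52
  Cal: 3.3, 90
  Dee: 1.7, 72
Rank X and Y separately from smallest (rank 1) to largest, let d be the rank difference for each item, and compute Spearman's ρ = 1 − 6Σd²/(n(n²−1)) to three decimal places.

-0.429

Ranks of variable 1: 2, 3, 7, 4, 6, 5, 1
Ranks of variable 2: 6, 5, 1, 4, 2, 7, 3
d = r₁ − r₂: -4, -2, 6, 0, 4, -2, -2
d²: 16, 4, 36, 0, 16, 4, 4; Σd² = 80
ρ = 1 − 6·80/(7·48) = 1 − 480/336 = -0.429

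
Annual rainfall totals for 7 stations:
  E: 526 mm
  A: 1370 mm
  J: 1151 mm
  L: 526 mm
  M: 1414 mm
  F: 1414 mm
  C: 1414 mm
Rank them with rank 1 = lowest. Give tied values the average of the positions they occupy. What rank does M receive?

Sorted (ascending): 526, 526, 1151, 1370, 1414, 1414, 1414
The 2 values of 526 occupy positions 1–2 → average rank (1+2)/2 = 1.5.
The 3 values of 1414 occupy positions 5–7 → average rank 6.
M has value 1414 mm → rank 6.

6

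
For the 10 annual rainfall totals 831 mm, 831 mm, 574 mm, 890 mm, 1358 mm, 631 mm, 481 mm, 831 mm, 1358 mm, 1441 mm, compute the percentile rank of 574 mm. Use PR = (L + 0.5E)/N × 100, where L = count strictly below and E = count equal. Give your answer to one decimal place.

N = 10.
Strictly below 574: 1. Equal to 574: 1.
PR = (1 + 0.5·1)/10 × 100 = 15.0

15.0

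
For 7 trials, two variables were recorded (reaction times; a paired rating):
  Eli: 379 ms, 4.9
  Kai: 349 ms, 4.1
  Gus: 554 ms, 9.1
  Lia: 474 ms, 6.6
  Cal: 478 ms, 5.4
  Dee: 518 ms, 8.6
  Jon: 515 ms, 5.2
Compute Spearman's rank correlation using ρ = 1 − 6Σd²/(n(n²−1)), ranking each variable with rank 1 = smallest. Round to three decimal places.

Ranks of variable 1: 2, 1, 7, 3, 4, 6, 5
Ranks of variable 2: 2, 1, 7, 5, 4, 6, 3
d = r₁ − r₂: 0, 0, 0, -2, 0, 0, 2
d²: 0, 0, 0, 4, 0, 0, 4; Σd² = 8
ρ = 1 − 6·8/(7·48) = 1 − 48/336 = 0.857

0.857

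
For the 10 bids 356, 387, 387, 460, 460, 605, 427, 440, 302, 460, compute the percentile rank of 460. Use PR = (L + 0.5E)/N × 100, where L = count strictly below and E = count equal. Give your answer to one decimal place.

75.0

N = 10.
Strictly below 460: 6. Equal to 460: 3.
PR = (6 + 0.5·3)/10 × 100 = 75.0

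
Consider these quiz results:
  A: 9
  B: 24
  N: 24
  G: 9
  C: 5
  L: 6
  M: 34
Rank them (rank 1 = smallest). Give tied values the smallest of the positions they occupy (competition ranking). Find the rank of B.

Sorted (ascending): 5, 6, 9, 9, 24, 24, 34
The 2 values of 9 occupy positions 3–4 → each gets rank 3.
The 2 values of 24 occupy positions 5–6 → each gets rank 5.
B has value 24 → rank 5.

5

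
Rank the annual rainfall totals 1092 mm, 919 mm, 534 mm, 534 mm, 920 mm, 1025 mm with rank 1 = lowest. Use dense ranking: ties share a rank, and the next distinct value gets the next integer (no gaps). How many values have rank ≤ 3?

4

Sorted (ascending): 534, 534, 919, 920, 1025, 1092
The 2 values of 534 share dense rank 1.
Remaining distinct values take the next consecutive integers.
Ranks ≤ 3: {1, 1, 2, 3} → 4 values.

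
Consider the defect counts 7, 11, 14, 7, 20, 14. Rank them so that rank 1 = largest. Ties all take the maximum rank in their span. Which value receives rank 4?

Sorted (descending): 20, 14, 14, 11, 7, 7
The 2 values of 14 occupy positions 2–3 → each gets rank 3.
The 2 values of 7 occupy positions 5–6 → each gets rank 6.
Rank 4 → value 11.

11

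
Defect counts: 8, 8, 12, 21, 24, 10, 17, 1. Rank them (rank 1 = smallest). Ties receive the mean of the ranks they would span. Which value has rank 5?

Sorted (ascending): 1, 8, 8, 10, 12, 17, 21, 24
The 2 values of 8 occupy positions 2–3 → average rank (2+3)/2 = 2.5.
Rank 5 → value 12.

12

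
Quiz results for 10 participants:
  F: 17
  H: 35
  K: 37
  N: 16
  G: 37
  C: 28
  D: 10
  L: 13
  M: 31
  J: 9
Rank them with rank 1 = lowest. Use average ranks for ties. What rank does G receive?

Sorted (ascending): 9, 10, 13, 16, 17, 28, 31, 35, 37, 37
The 2 values of 37 occupy positions 9–10 → average rank (9+10)/2 = 9.5.
G has value 37 → rank 9.5.

9.5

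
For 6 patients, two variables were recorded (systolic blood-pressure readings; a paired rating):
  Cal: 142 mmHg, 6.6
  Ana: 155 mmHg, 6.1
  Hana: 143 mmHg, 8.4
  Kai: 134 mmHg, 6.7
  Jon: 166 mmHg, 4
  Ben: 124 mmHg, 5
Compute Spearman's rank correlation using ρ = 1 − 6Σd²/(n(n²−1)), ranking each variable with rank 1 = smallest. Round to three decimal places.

-0.257

Ranks of variable 1: 3, 5, 4, 2, 6, 1
Ranks of variable 2: 4, 3, 6, 5, 1, 2
d = r₁ − r₂: -1, 2, -2, -3, 5, -1
d²: 1, 4, 4, 9, 25, 1; Σd² = 44
ρ = 1 − 6·44/(6·35) = 1 − 264/210 = -0.257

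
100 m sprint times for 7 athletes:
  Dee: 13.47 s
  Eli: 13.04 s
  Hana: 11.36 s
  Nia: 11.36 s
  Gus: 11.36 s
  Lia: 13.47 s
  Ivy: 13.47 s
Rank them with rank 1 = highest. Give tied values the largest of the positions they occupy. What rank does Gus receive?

Sorted (descending): 13.47, 13.47, 13.47, 13.04, 11.36, 11.36, 11.36
The 3 values of 13.47 occupy positions 1–3 → each gets rank 3.
The 3 values of 11.36 occupy positions 5–7 → each gets rank 7.
Gus has value 11.36 s → rank 7.

7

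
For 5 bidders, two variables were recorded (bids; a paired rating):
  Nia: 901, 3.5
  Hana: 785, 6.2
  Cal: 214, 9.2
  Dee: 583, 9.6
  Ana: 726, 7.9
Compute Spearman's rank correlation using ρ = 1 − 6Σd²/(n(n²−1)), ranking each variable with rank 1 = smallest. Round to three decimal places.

Ranks of variable 1: 5, 4, 1, 2, 3
Ranks of variable 2: 1, 2, 4, 5, 3
d = r₁ − r₂: 4, 2, -3, -3, 0
d²: 16, 4, 9, 9, 0; Σd² = 38
ρ = 1 − 6·38/(5·24) = 1 − 228/120 = -0.900

-0.900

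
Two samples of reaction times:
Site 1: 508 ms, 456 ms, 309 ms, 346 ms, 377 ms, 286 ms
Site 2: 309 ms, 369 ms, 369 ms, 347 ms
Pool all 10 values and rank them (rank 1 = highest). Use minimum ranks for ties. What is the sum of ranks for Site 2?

Sorted (descending): 508, 456, 377, 369, 369, 347, 346, 309, 309, 286
The 2 values of 369 occupy positions 4–5 → each gets rank 4.
The 2 values of 309 occupy positions 8–9 → each gets rank 8.
Site 2 values → pooled ranks: 309→8, 369→4, 369→4, 347→6
Rank sum = 8 + 4 + 4 + 6 = 22

22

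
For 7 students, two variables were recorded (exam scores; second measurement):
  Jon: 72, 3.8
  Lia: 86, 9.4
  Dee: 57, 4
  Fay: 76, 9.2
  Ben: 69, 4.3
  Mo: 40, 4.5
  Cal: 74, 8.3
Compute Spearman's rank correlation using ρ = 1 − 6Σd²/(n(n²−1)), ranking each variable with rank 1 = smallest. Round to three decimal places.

Ranks of variable 1: 4, 7, 2, 6, 3, 1, 5
Ranks of variable 2: 1, 7, 2, 6, 3, 4, 5
d = r₁ − r₂: 3, 0, 0, 0, 0, -3, 0
d²: 9, 0, 0, 0, 0, 9, 0; Σd² = 18
ρ = 1 − 6·18/(7·48) = 1 − 108/336 = 0.679

0.679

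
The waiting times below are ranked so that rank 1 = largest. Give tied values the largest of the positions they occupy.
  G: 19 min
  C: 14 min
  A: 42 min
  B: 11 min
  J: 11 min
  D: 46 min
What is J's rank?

6

Sorted (descending): 46, 42, 19, 14, 11, 11
The 2 values of 11 occupy positions 5–6 → each gets rank 6.
J has value 11 min → rank 6.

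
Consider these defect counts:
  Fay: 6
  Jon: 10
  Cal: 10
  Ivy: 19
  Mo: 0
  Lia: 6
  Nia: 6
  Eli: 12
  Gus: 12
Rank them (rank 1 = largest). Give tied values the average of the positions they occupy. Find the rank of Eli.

2.5

Sorted (descending): 19, 12, 12, 10, 10, 6, 6, 6, 0
The 2 values of 12 occupy positions 2–3 → average rank (2+3)/2 = 2.5.
The 2 values of 10 occupy positions 4–5 → average rank (4+5)/2 = 4.5.
The 3 values of 6 occupy positions 6–8 → average rank 7.
Eli has value 12 → rank 2.5.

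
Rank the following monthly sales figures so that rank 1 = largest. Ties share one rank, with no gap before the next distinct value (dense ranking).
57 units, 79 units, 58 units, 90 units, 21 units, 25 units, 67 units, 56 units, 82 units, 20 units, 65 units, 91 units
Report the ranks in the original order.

8, 4, 7, 2, 11, 10, 5, 9, 3, 12, 6, 1

Sorted (descending): 91, 90, 82, 79, 67, 65, 58, 57, 56, 25, 21, 20
No ties — each value takes its position as its rank.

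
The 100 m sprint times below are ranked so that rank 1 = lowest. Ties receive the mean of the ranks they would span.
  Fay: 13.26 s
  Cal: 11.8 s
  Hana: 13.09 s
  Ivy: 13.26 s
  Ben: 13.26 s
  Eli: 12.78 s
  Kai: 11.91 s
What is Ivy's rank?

6

Sorted (ascending): 11.8, 11.91, 12.78, 13.09, 13.26, 13.26, 13.26
The 3 values of 13.26 occupy positions 5–7 → average rank 6.
Ivy has value 13.26 s → rank 6.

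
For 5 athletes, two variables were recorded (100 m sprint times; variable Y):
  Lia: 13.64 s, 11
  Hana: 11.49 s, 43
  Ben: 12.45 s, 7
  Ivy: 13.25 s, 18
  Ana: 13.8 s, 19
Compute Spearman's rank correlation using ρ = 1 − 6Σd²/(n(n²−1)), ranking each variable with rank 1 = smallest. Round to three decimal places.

-0.100

Ranks of variable 1: 4, 1, 2, 3, 5
Ranks of variable 2: 2, 5, 1, 3, 4
d = r₁ − r₂: 2, -4, 1, 0, 1
d²: 4, 16, 1, 0, 1; Σd² = 22
ρ = 1 − 6·22/(5·24) = 1 − 132/120 = -0.100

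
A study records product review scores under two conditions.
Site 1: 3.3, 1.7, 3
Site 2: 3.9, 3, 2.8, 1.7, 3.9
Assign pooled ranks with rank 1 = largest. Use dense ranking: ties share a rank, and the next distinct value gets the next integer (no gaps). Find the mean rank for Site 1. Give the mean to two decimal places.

3.33

Sorted (descending): 3.9, 3.9, 3.3, 3, 3, 2.8, 1.7, 1.7
The 2 values of 3.9 share dense rank 1.
The 2 values of 3 share dense rank 3.
The 2 values of 1.7 share dense rank 5.
Remaining distinct values take the next consecutive integers.
Site 1 values → pooled ranks: 3.3→2, 1.7→5, 3→3
Mean rank = (2 + 5 + 3) / 3 = 3.33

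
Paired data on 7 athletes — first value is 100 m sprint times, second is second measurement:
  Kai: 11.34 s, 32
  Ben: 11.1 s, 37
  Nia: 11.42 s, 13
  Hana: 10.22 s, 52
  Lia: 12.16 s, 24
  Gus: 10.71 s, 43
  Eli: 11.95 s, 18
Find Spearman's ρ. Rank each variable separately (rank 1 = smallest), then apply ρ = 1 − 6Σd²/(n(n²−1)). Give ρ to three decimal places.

-0.857

Ranks of variable 1: 4, 3, 5, 1, 7, 2, 6
Ranks of variable 2: 4, 5, 1, 7, 3, 6, 2
d = r₁ − r₂: 0, -2, 4, -6, 4, -4, 4
d²: 0, 4, 16, 36, 16, 16, 16; Σd² = 104
ρ = 1 − 6·104/(7·48) = 1 − 624/336 = -0.857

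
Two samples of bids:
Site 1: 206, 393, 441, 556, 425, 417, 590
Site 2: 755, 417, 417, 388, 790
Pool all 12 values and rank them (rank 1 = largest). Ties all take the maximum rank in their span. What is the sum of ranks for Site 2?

Sorted (descending): 790, 755, 590, 556, 441, 425, 417, 417, 417, 393, 388, 206
The 3 values of 417 occupy positions 7–9 → each gets rank 9.
Site 2 values → pooled ranks: 755→2, 417→9, 417→9, 388→11, 790→1
Rank sum = 2 + 9 + 9 + 11 + 1 = 32

32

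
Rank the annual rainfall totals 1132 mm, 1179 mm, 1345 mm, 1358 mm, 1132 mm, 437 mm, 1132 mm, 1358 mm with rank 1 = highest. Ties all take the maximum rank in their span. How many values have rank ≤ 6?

4

Sorted (descending): 1358, 1358, 1345, 1179, 1132, 1132, 1132, 437
The 2 values of 1358 occupy positions 1–2 → each gets rank 2.
The 3 values of 1132 occupy positions 5–7 → each gets rank 7.
Ranks ≤ 6: {2, 2, 3, 4} → 4 values.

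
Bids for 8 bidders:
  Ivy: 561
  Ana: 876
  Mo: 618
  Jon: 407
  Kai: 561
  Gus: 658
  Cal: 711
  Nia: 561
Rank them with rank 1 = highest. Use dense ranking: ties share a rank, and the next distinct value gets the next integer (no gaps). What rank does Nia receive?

Sorted (descending): 876, 711, 658, 618, 561, 561, 561, 407
The 3 values of 561 share dense rank 5.
Remaining distinct values take the next consecutive integers.
Nia has value 561 → rank 5.

5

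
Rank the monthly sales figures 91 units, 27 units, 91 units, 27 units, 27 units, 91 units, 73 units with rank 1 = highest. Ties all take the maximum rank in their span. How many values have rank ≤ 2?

Sorted (descending): 91, 91, 91, 73, 27, 27, 27
The 3 values of 91 occupy positions 1–3 → each gets rank 3.
The 3 values of 27 occupy positions 5–7 → each gets rank 7.
Ranks ≤ 2: {} → 0 values.

0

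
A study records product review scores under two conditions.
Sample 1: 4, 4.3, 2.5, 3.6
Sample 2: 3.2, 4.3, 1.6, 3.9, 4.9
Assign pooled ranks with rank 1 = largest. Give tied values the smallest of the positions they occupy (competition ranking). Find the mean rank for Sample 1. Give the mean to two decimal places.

Sorted (descending): 4.9, 4.3, 4.3, 4, 3.9, 3.6, 3.2, 2.5, 1.6
The 2 values of 4.3 occupy positions 2–3 → each gets rank 2.
Sample 1 values → pooled ranks: 4→4, 4.3→2, 2.5→8, 3.6→6
Mean rank = (4 + 2 + 8 + 6) / 4 = 5.00

5.00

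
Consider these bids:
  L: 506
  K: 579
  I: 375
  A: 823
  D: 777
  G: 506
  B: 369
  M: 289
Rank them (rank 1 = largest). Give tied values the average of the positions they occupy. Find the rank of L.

Sorted (descending): 823, 777, 579, 506, 506, 375, 369, 289
The 2 values of 506 occupy positions 4–5 → average rank (4+5)/2 = 4.5.
L has value 506 → rank 4.5.

4.5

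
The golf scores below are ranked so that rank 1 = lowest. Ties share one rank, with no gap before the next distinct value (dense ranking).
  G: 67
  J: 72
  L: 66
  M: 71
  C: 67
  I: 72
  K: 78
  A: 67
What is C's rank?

Sorted (ascending): 66, 67, 67, 67, 71, 72, 72, 78
The 3 values of 67 share dense rank 2.
The 2 values of 72 share dense rank 4.
Remaining distinct values take the next consecutive integers.
C has value 67 → rank 2.

2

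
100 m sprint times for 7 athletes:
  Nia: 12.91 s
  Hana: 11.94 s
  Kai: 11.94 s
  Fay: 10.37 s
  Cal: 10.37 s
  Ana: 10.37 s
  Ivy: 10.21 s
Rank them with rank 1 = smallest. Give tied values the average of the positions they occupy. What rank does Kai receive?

5.5

Sorted (ascending): 10.21, 10.37, 10.37, 10.37, 11.94, 11.94, 12.91
The 3 values of 10.37 occupy positions 2–4 → average rank 3.
The 2 values of 11.94 occupy positions 5–6 → average rank (5+6)/2 = 5.5.
Kai has value 11.94 s → rank 5.5.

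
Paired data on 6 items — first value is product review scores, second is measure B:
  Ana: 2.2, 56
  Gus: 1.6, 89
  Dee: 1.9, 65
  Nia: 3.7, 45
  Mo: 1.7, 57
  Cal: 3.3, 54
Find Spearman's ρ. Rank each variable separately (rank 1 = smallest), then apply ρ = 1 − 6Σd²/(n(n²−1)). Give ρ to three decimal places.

Ranks of variable 1: 4, 1, 3, 6, 2, 5
Ranks of variable 2: 3, 6, 5, 1, 4, 2
d = r₁ − r₂: 1, -5, -2, 5, -2, 3
d²: 1, 25, 4, 25, 4, 9; Σd² = 68
ρ = 1 − 6·68/(6·35) = 1 − 408/210 = -0.943

-0.943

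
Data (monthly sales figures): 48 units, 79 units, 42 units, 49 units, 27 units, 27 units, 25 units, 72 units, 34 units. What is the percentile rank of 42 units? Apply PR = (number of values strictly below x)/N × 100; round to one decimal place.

44.4

N = 9.
Strictly below 42: 4. Equal to 42: 1.
PR = 4/9 × 100 = 44.4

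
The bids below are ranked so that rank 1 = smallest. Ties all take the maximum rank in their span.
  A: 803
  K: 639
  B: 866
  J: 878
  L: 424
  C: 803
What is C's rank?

Sorted (ascending): 424, 639, 803, 803, 866, 878
The 2 values of 803 occupy positions 3–4 → each gets rank 4.
C has value 803 → rank 4.

4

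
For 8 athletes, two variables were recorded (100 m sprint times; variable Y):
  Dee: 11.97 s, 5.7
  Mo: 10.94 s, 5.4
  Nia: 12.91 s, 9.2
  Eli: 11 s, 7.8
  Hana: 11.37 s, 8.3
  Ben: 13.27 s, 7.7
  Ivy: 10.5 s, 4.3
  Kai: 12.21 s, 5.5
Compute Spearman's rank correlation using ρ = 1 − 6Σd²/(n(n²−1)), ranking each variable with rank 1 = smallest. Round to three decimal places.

Ranks of variable 1: 5, 2, 7, 3, 4, 8, 1, 6
Ranks of variable 2: 4, 2, 8, 6, 7, 5, 1, 3
d = r₁ − r₂: 1, 0, -1, -3, -3, 3, 0, 3
d²: 1, 0, 1, 9, 9, 9, 0, 9; Σd² = 38
ρ = 1 − 6·38/(8·63) = 1 − 228/504 = 0.548

0.548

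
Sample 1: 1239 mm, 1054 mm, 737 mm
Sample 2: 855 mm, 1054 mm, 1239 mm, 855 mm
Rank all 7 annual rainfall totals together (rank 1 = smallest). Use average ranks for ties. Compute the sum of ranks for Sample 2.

16

Sorted (ascending): 737, 855, 855, 1054, 1054, 1239, 1239
The 2 values of 855 occupy positions 2–3 → average rank (2+3)/2 = 2.5.
The 2 values of 1054 occupy positions 4–5 → average rank (4+5)/2 = 4.5.
The 2 values of 1239 occupy positions 6–7 → average rank (6+7)/2 = 6.5.
Sample 2 values → pooled ranks: 855→2.5, 1054→4.5, 1239→6.5, 855→2.5
Rank sum = 2.5 + 4.5 + 6.5 + 2.5 = 16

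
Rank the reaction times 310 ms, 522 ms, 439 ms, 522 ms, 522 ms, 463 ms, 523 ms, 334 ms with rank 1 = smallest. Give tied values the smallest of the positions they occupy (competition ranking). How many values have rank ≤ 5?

Sorted (ascending): 310, 334, 439, 463, 522, 522, 522, 523
The 3 values of 522 occupy positions 5–7 → each gets rank 5.
Ranks ≤ 5: {1, 2, 3, 4, 5, 5, 5} → 7 values.

7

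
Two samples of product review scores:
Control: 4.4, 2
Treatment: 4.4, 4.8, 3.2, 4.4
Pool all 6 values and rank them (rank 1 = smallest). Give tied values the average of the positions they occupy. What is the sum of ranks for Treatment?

16

Sorted (ascending): 2, 3.2, 4.4, 4.4, 4.4, 4.8
The 3 values of 4.4 occupy positions 3–5 → average rank 4.
Treatment values → pooled ranks: 4.4→4, 4.8→6, 3.2→2, 4.4→4
Rank sum = 4 + 6 + 2 + 4 = 16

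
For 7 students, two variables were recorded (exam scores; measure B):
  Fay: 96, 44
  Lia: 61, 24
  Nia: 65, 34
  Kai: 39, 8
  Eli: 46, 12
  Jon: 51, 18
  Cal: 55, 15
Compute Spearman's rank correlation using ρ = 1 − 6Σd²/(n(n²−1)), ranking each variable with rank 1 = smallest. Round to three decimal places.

0.964

Ranks of variable 1: 7, 5, 6, 1, 2, 3, 4
Ranks of variable 2: 7, 5, 6, 1, 2, 4, 3
d = r₁ − r₂: 0, 0, 0, 0, 0, -1, 1
d²: 0, 0, 0, 0, 0, 1, 1; Σd² = 2
ρ = 1 − 6·2/(7·48) = 1 − 12/336 = 0.964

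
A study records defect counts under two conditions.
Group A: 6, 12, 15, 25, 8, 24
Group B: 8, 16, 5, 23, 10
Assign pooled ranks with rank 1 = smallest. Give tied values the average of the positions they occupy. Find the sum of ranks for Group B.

Sorted (ascending): 5, 6, 8, 8, 10, 12, 15, 16, 23, 24, 25
The 2 values of 8 occupy positions 3–4 → average rank (3+4)/2 = 3.5.
Group B values → pooled ranks: 8→3.5, 16→8, 5→1, 23→9, 10→5
Rank sum = 3.5 + 8 + 1 + 9 + 5 = 26.5

26.5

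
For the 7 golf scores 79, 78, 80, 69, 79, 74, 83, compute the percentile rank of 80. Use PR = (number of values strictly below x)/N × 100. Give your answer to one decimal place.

71.4

N = 7.
Strictly below 80: 5. Equal to 80: 1.
PR = 5/7 × 100 = 71.4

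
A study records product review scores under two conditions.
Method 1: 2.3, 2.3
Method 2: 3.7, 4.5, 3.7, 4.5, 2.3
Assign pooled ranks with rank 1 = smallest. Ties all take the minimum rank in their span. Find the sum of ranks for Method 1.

2

Sorted (ascending): 2.3, 2.3, 2.3, 3.7, 3.7, 4.5, 4.5
The 3 values of 2.3 occupy positions 1–3 → each gets rank 1.
The 2 values of 3.7 occupy positions 4–5 → each gets rank 4.
The 2 values of 4.5 occupy positions 6–7 → each gets rank 6.
Method 1 values → pooled ranks: 2.3→1, 2.3→1
Rank sum = 1 + 1 = 2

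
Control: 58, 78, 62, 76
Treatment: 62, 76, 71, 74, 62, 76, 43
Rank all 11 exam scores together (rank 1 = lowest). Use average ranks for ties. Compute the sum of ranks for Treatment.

40

Sorted (ascending): 43, 58, 62, 62, 62, 71, 74, 76, 76, 76, 78
The 3 values of 62 occupy positions 3–5 → average rank 4.
The 3 values of 76 occupy positions 8–10 → average rank 9.
Treatment values → pooled ranks: 62→4, 76→9, 71→6, 74→7, 62→4, 76→9, 43→1
Rank sum = 4 + 9 + 6 + 7 + 4 + 9 + 1 = 40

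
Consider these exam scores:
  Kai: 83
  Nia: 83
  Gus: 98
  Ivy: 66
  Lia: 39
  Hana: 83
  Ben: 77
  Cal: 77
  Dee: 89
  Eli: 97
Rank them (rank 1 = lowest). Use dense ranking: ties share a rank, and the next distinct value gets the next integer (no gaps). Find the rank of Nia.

4

Sorted (ascending): 39, 66, 77, 77, 83, 83, 83, 89, 97, 98
The 2 values of 77 share dense rank 3.
The 3 values of 83 share dense rank 4.
Remaining distinct values take the next consecutive integers.
Nia has value 83 → rank 4.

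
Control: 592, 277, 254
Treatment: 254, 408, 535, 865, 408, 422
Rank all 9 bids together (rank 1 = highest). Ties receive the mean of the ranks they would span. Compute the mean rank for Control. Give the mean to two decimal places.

Sorted (descending): 865, 592, 535, 422, 408, 408, 277, 254, 254
The 2 values of 408 occupy positions 5–6 → average rank (5+6)/2 = 5.5.
The 2 values of 254 occupy positions 8–9 → average rank (8+9)/2 = 8.5.
Control values → pooled ranks: 592→2, 277→7, 254→8.5
Mean rank = (2 + 7 + 8.5) / 3 = 5.83

5.83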